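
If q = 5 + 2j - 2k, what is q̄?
5 - 2j + 2k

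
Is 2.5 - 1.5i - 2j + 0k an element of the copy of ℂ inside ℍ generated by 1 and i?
No. The quaternion 2.5 - 1.5i - 2j has j-coefficient y = -2 and k-coefficient z = 0, not both zero, so it does not lie in the complex subalgebra spanned by 1 and i.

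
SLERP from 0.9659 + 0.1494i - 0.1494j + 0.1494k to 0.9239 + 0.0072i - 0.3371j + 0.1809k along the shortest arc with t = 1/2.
0.9519 + 0.0789i - 0.245j + 0.1664k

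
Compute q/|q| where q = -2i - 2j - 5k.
-0.3482i - 0.3482j - 0.8704k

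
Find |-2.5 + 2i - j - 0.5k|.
3.391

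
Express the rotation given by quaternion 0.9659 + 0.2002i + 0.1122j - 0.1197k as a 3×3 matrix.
[[0.9462, 0.2762, 0.1688], [-0.1863, 0.8912, -0.4136], [-0.2647, 0.3599, 0.8947]]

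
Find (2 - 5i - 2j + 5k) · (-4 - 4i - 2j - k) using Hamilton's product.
-27 + 24i - 21j - 20k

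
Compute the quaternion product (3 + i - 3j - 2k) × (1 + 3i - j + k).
-1 + 5i - 13j + 9k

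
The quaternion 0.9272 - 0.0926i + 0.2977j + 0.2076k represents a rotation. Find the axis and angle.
axis = (-0.2472, 0.7948, 0.5542), θ = 44°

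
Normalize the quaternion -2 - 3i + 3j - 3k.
-0.3592 - 0.5388i + 0.5388j - 0.5388k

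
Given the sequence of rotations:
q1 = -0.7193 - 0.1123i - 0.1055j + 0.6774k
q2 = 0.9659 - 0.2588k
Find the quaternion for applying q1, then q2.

q2 · q1 = -0.5195 - 0.1358i - 0.0728j + 0.8405k
-0.5195 - 0.1358i - 0.0728j + 0.8405k


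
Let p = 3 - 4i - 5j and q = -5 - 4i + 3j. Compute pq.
-16 + 8i + 34j - 32k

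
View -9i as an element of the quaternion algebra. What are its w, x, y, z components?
0 - 9i + 0j + 0k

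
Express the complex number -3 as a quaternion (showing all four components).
-3 + 0i + 0j + 0k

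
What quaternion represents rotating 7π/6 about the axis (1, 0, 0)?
-0.2588 + 0.9659i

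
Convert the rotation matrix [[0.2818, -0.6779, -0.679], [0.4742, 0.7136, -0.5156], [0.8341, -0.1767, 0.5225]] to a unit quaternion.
0.7934 + 0.1068i - 0.4768j + 0.363k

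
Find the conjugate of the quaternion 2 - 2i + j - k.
2 + 2i - j + k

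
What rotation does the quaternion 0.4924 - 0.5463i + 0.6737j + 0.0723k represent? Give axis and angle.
axis = (-0.6277, 0.774, 0.0831), θ = 121°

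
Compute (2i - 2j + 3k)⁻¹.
-0.1176i + 0.1176j - 0.1765k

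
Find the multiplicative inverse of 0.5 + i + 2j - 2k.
0.0541 - 0.1081i - 0.2162j + 0.2162k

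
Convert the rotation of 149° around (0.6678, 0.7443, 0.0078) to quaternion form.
0.2672 + 0.6435i + 0.7172j + 0.0075k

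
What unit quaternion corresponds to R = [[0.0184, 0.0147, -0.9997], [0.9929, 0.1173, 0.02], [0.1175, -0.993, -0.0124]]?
0.5299 - 0.4779i - 0.5271j + 0.4615k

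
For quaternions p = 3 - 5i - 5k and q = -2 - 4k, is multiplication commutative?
No: pq = -26 + 10i - 20j - 2k ≠ -26 + 10i + 20j - 2k = qp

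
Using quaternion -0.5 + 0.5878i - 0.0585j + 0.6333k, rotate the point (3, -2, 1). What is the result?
(0.247, -0.606, 3.684)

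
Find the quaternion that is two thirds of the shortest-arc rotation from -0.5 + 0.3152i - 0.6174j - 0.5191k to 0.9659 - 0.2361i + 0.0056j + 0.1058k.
-0.8862 + 0.2896i - 0.2375j - 0.2726k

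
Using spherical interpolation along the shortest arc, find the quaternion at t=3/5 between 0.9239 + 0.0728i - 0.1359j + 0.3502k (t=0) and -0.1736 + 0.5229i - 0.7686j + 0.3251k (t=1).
0.3814 + 0.4472i - 0.6734j + 0.4484k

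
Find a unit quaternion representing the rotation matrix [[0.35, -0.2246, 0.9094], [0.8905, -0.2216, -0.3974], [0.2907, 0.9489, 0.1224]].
0.5592 + 0.6019i + 0.2766j + 0.4985k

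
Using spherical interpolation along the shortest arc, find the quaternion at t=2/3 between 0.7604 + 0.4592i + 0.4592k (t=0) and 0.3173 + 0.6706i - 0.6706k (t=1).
0.5884 + 0.7372i - 0.3321k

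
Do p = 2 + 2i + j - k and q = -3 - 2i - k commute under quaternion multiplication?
No: pq = -3 - 11i + j + 3k ≠ -3 - 9i - 7j - k = qp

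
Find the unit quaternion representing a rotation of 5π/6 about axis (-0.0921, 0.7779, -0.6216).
0.2588 - 0.089i + 0.7514j - 0.6004k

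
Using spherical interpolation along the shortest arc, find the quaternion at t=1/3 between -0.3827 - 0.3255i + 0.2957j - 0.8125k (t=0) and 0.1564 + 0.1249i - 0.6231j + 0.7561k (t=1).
-0.3138 - 0.2641i + 0.4151j - 0.812k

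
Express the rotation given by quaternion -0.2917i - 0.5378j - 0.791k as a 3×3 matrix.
[[-0.8298, 0.3138, 0.4615], [0.3138, -0.4215, 0.8508], [0.4615, 0.8508, 0.2514]]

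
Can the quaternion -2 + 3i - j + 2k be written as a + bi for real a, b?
No. The quaternion -2 + 3i - j + 2k has j-coefficient y = -1 and k-coefficient z = 2, not both zero, so it does not lie in the complex subalgebra spanned by 1 and i.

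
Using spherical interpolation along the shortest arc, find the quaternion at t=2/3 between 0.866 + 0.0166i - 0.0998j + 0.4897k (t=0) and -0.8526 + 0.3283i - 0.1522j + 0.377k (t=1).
0.9653 - 0.2352i + 0.0731j - 0.0866k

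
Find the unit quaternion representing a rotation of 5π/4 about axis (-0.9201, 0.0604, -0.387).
-0.3827 - 0.8501i + 0.0558j - 0.3575k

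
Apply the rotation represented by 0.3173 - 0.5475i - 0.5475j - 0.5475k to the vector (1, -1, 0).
(-1.146, 0.451, 0.695)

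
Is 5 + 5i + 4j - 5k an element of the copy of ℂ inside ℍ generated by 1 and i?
No. The quaternion 5 + 5i + 4j - 5k has j-coefficient y = 4 and k-coefficient z = -5, not both zero, so it does not lie in the complex subalgebra spanned by 1 and i.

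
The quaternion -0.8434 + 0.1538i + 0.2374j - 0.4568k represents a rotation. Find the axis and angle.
axis = (0.2863, 0.4418, -0.8502), θ = 295°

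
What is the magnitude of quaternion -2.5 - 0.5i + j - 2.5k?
3.708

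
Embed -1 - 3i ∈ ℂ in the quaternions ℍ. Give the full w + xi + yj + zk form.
-1 - 3i + 0j + 0k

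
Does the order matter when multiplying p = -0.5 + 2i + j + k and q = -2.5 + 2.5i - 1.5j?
Yes: pq = -2.25 - 4.75i + 0.75j - 8k ≠ -2.25 - 7.75i - 4.25j + 3k = qp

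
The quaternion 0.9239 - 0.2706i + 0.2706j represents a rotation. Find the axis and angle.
axis = (-√2/2, √2/2, 0), θ = π/4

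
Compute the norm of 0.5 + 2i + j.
2.291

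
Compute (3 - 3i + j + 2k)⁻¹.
0.1304 + 0.1304i - 0.0435j - 0.087k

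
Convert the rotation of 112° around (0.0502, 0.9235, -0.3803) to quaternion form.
0.5592 + 0.0416i + 0.7656j - 0.3153k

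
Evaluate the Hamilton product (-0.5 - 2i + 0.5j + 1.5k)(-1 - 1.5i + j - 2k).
0.25i - 7.25j - 1.75k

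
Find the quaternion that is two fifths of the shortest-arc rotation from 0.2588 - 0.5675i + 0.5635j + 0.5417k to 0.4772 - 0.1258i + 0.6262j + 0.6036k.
0.3575 - 0.4022i + 0.6073j + 0.5845k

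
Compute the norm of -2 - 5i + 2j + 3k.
√42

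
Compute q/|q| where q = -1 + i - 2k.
-0.4082 + 0.4082i - 0.8165k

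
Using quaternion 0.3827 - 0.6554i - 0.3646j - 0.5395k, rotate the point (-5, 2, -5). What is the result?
(-1.119, -5.683, -4.523)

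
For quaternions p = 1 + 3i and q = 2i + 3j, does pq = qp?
No: pq = -6 + 2i + 3j + 9k ≠ -6 + 2i + 3j - 9k = qp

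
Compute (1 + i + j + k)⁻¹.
0.25 - 0.25i - 0.25j - 0.25k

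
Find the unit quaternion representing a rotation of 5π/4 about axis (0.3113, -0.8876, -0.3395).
-0.3827 + 0.2876i - 0.82j - 0.3137k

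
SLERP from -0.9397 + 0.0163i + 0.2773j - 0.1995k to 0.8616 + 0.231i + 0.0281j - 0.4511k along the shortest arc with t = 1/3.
-0.9796 - 0.073i + 0.1858j + 0.024k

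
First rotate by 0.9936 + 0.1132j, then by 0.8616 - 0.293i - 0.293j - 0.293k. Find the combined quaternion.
0.8893 - 0.258i - 0.1936j - 0.3243k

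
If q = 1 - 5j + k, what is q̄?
1 + 5j - k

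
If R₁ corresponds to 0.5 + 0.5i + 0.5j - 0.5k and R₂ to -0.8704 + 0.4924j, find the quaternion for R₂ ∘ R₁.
-0.6814 - 0.6814i - 0.189j + 0.189k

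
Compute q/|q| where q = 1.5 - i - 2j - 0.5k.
0.5477 - 0.3651i - 0.7303j - 0.1826k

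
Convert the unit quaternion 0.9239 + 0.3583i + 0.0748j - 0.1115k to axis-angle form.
axis = (0.9364, 0.1955, -0.2914), θ = π/4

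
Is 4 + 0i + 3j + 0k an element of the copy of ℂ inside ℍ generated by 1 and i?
No. The quaternion 4 + 3j has j-coefficient y = 3 and k-coefficient z = 0, not both zero, so it does not lie in the complex subalgebra spanned by 1 and i.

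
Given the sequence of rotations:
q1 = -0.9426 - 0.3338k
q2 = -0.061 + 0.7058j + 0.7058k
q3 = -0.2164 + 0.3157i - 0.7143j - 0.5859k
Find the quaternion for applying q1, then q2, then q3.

q2 · q1 = 0.2931 - 0.2356i - 0.6653j - 0.6449k
q3 · q2 · q1 = -0.8421 + 0.2144i + 0.2762j - 0.4105k
-0.8421 + 0.2144i + 0.2762j - 0.4105k


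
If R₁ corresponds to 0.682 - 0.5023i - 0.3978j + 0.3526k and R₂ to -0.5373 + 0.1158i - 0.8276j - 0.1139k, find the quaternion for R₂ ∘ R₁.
-0.5973 + 0.0117i - 0.3343j - 0.7289k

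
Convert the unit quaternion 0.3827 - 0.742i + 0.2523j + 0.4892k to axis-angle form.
axis = (-0.8031, 0.2731, 0.5295), θ = 3π/4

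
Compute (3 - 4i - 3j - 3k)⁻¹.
0.0698 + 0.093i + 0.0698j + 0.0698k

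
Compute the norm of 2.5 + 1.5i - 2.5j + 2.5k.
√21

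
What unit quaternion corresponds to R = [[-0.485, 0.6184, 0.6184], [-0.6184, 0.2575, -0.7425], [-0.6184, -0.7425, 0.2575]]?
0.5074 + 0.6093j - 0.6093k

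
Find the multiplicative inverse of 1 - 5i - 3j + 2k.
0.0256 + 0.1282i + 0.0769j - 0.0513k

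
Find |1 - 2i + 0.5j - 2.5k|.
3.391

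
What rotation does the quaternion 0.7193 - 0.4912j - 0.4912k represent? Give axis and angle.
axis = (0, -√2/2, -√2/2), θ = 88°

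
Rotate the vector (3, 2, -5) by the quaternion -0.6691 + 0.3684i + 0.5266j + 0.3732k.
(4.424, -3.864, 1.869)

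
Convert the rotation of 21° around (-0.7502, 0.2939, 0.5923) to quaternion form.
0.9833 - 0.1367i + 0.0536j + 0.1079k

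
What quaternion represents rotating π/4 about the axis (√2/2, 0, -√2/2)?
0.9239 + 0.2706i - 0.2706k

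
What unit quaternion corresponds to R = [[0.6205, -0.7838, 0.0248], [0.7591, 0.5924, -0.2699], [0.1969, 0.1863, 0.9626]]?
0.891 + 0.128i - 0.0483j + 0.4329k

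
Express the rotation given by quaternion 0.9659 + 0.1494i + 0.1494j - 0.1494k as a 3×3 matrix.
[[0.9107, 0.3333, 0.244], [-0.244, 0.9107, -0.3333], [-0.3333, 0.244, 0.9107]]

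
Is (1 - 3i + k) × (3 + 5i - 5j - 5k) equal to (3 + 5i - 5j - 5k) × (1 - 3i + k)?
No: pq = 23 + i - 15j + 13k ≠ 23 - 9i + 5j - 17k = qp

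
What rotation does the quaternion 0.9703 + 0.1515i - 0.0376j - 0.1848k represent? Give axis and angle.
axis = (0.6263, -0.1554, -0.7639), θ = 28°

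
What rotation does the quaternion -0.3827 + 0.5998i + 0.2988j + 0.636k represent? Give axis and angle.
axis = (0.6492, 0.3234, 0.6884), θ = 5π/4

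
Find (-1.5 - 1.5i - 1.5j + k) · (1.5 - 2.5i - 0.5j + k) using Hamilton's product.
-7.75 + 0.5i - 2.5j - 3k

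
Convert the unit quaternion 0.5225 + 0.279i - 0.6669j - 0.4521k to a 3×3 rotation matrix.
[[-0.2983, 0.1003, -0.9492], [-0.8446, 0.4355, 0.3115], [0.4446, 0.8946, -0.0452]]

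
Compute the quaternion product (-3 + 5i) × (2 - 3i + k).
9 + 19i - 5j - 3k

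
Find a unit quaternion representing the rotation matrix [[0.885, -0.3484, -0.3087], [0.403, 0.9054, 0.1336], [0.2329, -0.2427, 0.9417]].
0.9659 - 0.0974i - 0.1402j + 0.1945k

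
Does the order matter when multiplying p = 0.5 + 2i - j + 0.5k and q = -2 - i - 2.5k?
Yes: pq = 2.25 - 2i + 6.5j - 3.25k ≠ 2.25 - 7i - 2.5j - 1.25k = qp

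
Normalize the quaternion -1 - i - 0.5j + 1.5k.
-0.4714 - 0.4714i - 0.2357j + 0.7071k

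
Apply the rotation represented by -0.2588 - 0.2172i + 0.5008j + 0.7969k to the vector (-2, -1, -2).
(2.559, 0.253, -1.545)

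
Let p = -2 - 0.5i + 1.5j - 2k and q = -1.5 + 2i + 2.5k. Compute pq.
9 + 0.5i - 5j - 5k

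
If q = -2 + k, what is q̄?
-2 - k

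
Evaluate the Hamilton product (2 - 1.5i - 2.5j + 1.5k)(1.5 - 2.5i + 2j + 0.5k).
3.5 - 11.5i - 2.75j - 6k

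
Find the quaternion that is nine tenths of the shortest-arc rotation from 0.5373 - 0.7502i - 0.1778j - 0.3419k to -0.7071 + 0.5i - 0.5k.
0.7184 - 0.5511i - 0.0207j + 0.4239k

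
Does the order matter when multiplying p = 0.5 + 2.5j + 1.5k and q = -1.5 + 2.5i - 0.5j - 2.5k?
Yes: pq = 4.25 - 4.25i - 0.25j - 9.75k ≠ 4.25 + 6.75i - 7.75j + 2.75k = qp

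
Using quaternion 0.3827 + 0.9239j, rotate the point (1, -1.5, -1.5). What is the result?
(-1.768, -1.5, 0.354)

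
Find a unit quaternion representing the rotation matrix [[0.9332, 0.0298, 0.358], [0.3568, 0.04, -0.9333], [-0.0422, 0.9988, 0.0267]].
0.7071 + 0.6831i + 0.1415j + 0.1156k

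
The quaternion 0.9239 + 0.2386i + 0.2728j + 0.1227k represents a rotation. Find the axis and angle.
axis = (0.6236, 0.713, 0.3207), θ = π/4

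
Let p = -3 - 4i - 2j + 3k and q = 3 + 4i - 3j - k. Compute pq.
4 - 13i + 11j + 32k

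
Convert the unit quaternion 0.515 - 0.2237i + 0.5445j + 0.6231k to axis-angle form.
axis = (-0.261, 0.6352, 0.7269), θ = 118°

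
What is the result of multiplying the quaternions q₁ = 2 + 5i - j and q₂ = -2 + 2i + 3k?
-14 - 9i - 13j + 8k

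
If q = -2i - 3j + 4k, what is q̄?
2i + 3j - 4k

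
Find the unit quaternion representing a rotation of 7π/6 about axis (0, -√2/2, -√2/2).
-0.2588 - 0.683j - 0.683k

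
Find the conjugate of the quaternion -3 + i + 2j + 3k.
-3 - i - 2j - 3k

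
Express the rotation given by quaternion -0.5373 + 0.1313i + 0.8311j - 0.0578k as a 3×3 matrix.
[[-0.3881, 0.1561, -0.9083], [0.2804, 0.9588, 0.045], [0.8779, -0.2372, -0.4159]]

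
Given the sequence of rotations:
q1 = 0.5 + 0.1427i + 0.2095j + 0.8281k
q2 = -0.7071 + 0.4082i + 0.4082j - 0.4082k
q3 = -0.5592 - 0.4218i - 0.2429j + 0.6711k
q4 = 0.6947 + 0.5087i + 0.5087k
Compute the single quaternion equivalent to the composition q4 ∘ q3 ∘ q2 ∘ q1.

q2 · q1 = -0.1593 + 0.5267i - 0.3403j - 0.7624k
q3 · q2 · q1 = 0.7402 + 0.1862i + 0.2609j + 0.5909k
q4 · q3 · q2 · q1 = 0.1189 + 0.3732i - 0.0246j + 0.9198k
0.1189 + 0.3732i - 0.0246j + 0.9198k


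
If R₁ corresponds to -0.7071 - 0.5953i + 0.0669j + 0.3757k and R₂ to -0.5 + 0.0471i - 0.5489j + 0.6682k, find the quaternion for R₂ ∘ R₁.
0.1673 + 0.0134i - 0.0608j - 0.9839k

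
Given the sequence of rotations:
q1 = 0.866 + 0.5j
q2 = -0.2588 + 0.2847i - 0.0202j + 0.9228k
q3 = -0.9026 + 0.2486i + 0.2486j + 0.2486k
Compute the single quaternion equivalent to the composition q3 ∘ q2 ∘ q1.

q2 · q1 = -0.214 - 0.2148i - 0.1469j + 0.9415k
q3 · q2 · q1 = 0.049 + 0.4113i - 0.2081j - 0.8861k
0.049 + 0.4113i - 0.2081j - 0.8861k


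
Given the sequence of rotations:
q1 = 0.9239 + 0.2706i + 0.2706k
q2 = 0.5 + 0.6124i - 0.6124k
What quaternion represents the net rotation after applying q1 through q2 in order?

q2 · q1 = 0.462 + 0.7011i - 0.3314j - 0.4305k
0.462 + 0.7011i - 0.3314j - 0.4305k


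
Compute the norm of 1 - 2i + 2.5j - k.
3.5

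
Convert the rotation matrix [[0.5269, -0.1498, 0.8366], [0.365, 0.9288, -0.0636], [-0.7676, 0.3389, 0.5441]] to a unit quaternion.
0.866 + 0.1162i + 0.4631j + 0.1486k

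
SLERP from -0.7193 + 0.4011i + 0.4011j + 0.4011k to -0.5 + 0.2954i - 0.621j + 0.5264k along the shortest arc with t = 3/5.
-0.6909 + 0.3967i - 0.2362j + 0.5563k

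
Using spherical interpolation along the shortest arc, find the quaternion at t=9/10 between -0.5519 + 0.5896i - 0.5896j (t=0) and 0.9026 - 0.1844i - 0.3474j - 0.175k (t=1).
-0.9204 + 0.2482i + 0.2531j + 0.165k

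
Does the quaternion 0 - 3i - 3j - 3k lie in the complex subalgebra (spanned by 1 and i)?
No. The quaternion -3i - 3j - 3k has j-coefficient y = -3 and k-coefficient z = -3, not both zero, so it does not lie in the complex subalgebra spanned by 1 and i.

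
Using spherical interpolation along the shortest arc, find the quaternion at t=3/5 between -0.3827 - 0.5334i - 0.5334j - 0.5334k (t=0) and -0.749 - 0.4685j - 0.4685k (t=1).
-0.6347 - 0.2273i - 0.5223j - 0.5223k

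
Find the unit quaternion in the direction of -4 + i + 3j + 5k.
-0.5601 + 0.14i + 0.4201j + 0.7001k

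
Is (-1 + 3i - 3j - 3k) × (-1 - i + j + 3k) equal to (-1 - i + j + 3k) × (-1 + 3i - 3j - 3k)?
No: pq = 16 - 8i - 4j ≠ 16 + 4i + 8j = qp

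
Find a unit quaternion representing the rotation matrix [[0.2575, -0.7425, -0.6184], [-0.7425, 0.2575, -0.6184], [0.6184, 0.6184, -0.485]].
0.5074 + 0.6093i - 0.6093j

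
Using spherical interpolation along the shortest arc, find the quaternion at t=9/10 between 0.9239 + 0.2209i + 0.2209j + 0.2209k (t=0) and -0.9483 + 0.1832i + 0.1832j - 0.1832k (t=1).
0.9606 - 0.1433i - 0.1433j + 0.1901k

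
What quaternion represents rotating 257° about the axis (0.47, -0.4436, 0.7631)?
-0.6225 + 0.3678i - 0.3472j + 0.5972k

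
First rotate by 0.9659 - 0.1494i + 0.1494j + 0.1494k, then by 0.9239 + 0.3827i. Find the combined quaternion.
0.9496 + 0.2316i + 0.0809j + 0.1952k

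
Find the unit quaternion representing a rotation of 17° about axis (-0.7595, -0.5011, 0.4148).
0.989 - 0.1123i - 0.0741j + 0.0613k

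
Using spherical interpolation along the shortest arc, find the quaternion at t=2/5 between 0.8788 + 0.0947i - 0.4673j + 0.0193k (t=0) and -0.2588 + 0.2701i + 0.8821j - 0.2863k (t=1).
0.6936 - 0.0594i - 0.7038j + 0.1415k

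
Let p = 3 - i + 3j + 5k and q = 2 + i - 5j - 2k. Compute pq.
32 + 20i - 6j + 6k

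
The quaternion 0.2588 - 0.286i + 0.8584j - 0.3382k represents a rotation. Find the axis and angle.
axis = (-0.2961, 0.8887, -0.3501), θ = 5π/6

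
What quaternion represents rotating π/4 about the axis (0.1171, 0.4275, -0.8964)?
0.9239 + 0.0448i + 0.1636j - 0.343k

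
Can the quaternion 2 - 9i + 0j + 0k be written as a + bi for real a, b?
Yes. The quaternion 2 - 9i has j- and k-coefficients y = z = 0, so it lies in the complex subalgebra spanned by 1 and i.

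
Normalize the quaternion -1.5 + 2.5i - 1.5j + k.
-0.4376 + 0.7293i - 0.4376j + 0.2917k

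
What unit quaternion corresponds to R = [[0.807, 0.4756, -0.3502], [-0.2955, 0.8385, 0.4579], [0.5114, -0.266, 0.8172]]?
0.9304 - 0.1945i - 0.2315j - 0.2072k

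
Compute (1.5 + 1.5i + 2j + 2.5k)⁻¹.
0.1017 - 0.1017i - 0.1356j - 0.1695k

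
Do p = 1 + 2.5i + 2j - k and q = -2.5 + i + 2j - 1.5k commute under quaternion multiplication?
No: pq = -10.5 - 6.25i - 0.25j + 4k ≠ -10.5 - 4.25i - 5.75j - 2k = qp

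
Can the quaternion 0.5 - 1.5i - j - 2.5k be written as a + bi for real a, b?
No. The quaternion 0.5 - 1.5i - j - 2.5k has j-coefficient y = -1 and k-coefficient z = -2.5, not both zero, so it does not lie in the complex subalgebra spanned by 1 and i.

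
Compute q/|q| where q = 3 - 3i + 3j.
0.5774 - 0.5774i + 0.5774j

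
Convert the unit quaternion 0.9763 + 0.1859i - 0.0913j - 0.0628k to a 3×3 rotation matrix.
[[0.9754, 0.0887, -0.2016], [-0.1566, 0.923, -0.3515], [0.1549, 0.3745, 0.9142]]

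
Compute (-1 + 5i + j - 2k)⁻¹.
-0.0323 - 0.1613i - 0.0323j + 0.0645k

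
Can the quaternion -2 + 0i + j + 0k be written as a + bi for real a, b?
No. The quaternion -2 + j has j-coefficient y = 1 and k-coefficient z = 0, not both zero, so it does not lie in the complex subalgebra spanned by 1 and i.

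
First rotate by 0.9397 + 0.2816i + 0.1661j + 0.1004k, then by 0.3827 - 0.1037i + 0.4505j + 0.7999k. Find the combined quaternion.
0.2337 - 0.0773i + 0.7226j + 0.646k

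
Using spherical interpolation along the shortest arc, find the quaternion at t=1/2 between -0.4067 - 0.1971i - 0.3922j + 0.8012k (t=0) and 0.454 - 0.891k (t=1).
-0.4417 - 0.1011i - 0.2013j + 0.8684k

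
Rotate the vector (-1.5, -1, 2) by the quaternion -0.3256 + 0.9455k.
(0.566, 1.712, 2)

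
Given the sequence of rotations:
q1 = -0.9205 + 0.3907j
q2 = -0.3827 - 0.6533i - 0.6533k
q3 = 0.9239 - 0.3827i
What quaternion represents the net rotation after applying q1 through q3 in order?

q2 · q1 = 0.3523 + 0.8566i - 0.1495j + 0.3461k
q3 · q2 · q1 = 0.6533 + 0.6566i - 0.0057j + 0.377k
0.6533 + 0.6566i - 0.0057j + 0.377k


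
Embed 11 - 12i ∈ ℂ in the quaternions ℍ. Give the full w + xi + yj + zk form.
11 - 12i + 0j + 0k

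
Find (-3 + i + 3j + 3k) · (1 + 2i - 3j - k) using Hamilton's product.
7 + i + 19j - 3k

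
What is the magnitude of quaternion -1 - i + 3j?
√11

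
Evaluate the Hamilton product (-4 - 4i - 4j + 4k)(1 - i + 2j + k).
-4 - 12i - 12j - 12k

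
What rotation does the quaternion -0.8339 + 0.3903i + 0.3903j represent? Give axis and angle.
axis = (√2/2, √2/2, 0), θ = 293°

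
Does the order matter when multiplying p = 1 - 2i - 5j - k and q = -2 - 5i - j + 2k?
Yes: pq = -15 - 12i + 18j - 19k ≠ -15 + 10i + 27k = qp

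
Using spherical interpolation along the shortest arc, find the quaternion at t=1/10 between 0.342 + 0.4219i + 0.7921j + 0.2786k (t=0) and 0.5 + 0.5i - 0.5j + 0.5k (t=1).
0.4048 + 0.4824i + 0.6969j + 0.3432k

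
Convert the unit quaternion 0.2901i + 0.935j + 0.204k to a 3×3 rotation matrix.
[[-0.8317, 0.5425, 0.1184], [0.5425, 0.7485, 0.3815], [0.1184, 0.3815, -0.9168]]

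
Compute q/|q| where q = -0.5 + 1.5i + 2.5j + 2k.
-0.14 + 0.4201i + 0.7001j + 0.5601k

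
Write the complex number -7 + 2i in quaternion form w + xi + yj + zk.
-7 + 2i + 0j + 0k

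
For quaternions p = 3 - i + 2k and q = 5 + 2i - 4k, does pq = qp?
Yes: pq = qp = 25 + i - 2k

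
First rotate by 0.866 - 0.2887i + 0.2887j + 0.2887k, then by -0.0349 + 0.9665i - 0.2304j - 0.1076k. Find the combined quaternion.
0.3464 + 0.8116i - 0.4576j + 0.1093k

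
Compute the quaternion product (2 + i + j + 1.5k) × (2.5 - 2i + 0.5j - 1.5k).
8.75 - 3.75i + 2j + 3.25k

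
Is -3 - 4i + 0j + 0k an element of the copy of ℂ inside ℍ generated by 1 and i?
Yes. The quaternion -3 - 4i has j- and k-coefficients y = z = 0, so it lies in the complex subalgebra spanned by 1 and i.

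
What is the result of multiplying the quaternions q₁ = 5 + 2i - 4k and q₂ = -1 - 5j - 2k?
-13 - 22i - 21j - 16k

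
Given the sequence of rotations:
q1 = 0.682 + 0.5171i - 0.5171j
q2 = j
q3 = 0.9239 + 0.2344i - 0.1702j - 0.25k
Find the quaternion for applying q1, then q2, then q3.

q2 · q1 = 0.5171 + 0.682j - 0.5171k
q3 · q2 · q1 = 0.4646 + 0.3797i + 0.6633j - 0.4472k
0.4646 + 0.3797i + 0.6633j - 0.4472k


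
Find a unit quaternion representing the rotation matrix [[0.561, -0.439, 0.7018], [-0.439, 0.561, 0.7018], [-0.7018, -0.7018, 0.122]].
0.749 - 0.4685i + 0.4685j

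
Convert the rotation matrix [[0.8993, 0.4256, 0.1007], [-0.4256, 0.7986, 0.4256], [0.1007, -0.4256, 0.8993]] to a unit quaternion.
0.9483 - 0.2244i - 0.2244k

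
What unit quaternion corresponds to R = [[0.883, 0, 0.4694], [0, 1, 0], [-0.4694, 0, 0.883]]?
0.9703 + 0.2419j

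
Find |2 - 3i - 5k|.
√38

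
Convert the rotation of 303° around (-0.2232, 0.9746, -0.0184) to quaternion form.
-0.8788 - 0.1065i + 0.465j - 0.0088k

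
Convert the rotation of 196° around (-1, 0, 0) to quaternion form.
-0.1392 - 0.9903i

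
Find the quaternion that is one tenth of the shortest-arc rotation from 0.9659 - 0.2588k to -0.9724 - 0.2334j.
0.972 + 0.0238j - 0.2338k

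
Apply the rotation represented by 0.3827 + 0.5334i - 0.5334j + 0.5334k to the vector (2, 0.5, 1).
(-0.604, -1.368, 1.736)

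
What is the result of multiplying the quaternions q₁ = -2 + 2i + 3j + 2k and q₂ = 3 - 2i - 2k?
2 + 4i + 9j + 16k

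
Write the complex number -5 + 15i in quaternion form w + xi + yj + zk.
-5 + 15i + 0j + 0k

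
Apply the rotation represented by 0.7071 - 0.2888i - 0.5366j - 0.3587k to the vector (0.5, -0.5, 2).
(-1.429, 1.2, 1.009)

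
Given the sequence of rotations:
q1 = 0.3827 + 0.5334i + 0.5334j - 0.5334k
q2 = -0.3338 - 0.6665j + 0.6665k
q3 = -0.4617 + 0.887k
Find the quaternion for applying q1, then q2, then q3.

q2 · q1 = 0.5833 - 0.178i - 0.0776j + 0.7886k
q3 · q2 · q1 = -0.9688 + 0.151i - 0.1221j + 0.1533k
-0.9688 + 0.151i - 0.1221j + 0.1533k


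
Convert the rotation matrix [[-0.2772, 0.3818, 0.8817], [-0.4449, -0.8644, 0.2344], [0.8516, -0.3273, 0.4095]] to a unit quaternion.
-0.2588 + 0.5426i - 0.0291j + 0.7986k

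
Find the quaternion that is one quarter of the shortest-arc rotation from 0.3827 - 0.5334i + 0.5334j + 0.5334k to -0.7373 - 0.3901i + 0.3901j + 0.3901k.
0.0872 - 0.5752i + 0.5752j + 0.5752k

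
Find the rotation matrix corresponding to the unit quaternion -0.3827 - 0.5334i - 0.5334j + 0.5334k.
[[-0.1381, 0.9773, -0.1608], [0.1608, -0.1381, -0.9773], [-0.9773, -0.1608, -0.1381]]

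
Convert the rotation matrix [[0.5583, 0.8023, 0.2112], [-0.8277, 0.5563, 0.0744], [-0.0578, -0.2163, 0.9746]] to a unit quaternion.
0.8788 - 0.0827i + 0.0765j - 0.4637k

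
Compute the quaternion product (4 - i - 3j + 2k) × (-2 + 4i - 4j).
-16 + 26i - 2j + 12k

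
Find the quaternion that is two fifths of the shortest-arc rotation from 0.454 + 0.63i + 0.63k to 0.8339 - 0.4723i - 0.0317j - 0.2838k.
-0.1129 + 0.7531i + 0.0177j + 0.6479k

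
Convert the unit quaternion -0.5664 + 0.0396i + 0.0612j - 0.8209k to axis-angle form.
axis = (0.0481, 0.0743, -0.9961), θ = 249°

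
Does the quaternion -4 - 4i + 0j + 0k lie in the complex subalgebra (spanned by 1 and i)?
Yes. The quaternion -4 - 4i has j- and k-coefficients y = z = 0, so it lies in the complex subalgebra spanned by 1 and i.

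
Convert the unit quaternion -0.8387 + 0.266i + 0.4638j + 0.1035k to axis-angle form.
axis = (0.4884, 0.8516, 0.1901), θ = 294°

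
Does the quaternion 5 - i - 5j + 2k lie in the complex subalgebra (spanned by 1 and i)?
No. The quaternion 5 - i - 5j + 2k has j-coefficient y = -5 and k-coefficient z = 2, not both zero, so it does not lie in the complex subalgebra spanned by 1 and i.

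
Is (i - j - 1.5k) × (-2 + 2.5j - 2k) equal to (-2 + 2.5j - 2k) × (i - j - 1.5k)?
No: pq = -0.5 + 3.75i + 4j + 5.5k ≠ -0.5 - 7.75i + 0.5k = qp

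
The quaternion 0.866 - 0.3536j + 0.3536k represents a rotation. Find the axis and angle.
axis = (0, -√2/2, √2/2), θ = π/3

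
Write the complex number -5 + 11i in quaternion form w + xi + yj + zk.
-5 + 11i + 0j + 0k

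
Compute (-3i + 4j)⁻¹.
0.12i - 0.16j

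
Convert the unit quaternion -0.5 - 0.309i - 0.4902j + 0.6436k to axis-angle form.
axis = (-0.3568, -0.566, 0.7432), θ = 4π/3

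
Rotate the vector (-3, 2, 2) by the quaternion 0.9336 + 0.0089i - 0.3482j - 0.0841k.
(-3.232, 2.545, -0.281)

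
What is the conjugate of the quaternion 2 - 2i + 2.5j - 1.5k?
2 + 2i - 2.5j + 1.5k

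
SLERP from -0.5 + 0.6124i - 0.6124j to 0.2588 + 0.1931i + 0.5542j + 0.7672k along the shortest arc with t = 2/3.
-0.4098 + 0.1081i - 0.6851j - 0.5924k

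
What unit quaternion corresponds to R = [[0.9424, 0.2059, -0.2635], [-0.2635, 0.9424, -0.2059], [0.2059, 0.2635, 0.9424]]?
0.9782 + 0.12i - 0.12j - 0.12k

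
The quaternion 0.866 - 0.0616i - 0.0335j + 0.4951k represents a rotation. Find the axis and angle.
axis = (-0.1232, -0.067, 0.9901), θ = π/3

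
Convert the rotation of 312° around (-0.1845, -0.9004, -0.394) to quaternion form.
-0.9135 - 0.075i - 0.3662j - 0.1603k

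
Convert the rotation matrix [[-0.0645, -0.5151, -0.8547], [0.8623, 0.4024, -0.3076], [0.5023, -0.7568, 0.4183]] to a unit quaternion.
0.6626 - 0.1695i - 0.512j + 0.5197k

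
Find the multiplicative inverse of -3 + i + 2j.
-0.2143 - 0.0714i - 0.1429j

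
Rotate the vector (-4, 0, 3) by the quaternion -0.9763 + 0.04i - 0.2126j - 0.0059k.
(-2.394, 0.264, 4.382)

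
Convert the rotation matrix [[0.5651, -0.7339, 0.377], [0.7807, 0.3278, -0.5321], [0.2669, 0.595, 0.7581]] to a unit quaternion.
0.8141 + 0.3461i + 0.0338j + 0.4651k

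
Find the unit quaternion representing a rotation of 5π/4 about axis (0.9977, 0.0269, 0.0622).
-0.3827 + 0.9218i + 0.0249j + 0.0575k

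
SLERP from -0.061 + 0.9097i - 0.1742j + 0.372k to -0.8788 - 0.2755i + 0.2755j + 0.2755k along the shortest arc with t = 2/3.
0.6949 + 0.6478i - 0.3073j - 0.0545k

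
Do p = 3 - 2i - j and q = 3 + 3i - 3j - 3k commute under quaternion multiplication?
No: pq = 12 + 6i - 18j ≠ 12 - 6j - 18k = qp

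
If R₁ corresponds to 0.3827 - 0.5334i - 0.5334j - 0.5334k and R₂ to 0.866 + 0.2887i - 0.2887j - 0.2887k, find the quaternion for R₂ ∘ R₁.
0.1774 - 0.3514i - 0.2644j - 0.8804k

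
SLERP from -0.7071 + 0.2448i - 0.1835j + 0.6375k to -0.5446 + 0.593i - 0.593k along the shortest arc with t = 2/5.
-0.8339 + 0.5086i - 0.1396j + 0.1626k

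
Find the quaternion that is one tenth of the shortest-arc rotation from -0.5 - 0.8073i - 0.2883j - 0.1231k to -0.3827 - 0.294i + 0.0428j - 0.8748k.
-0.5118 - 0.7877i - 0.2636j - 0.2193k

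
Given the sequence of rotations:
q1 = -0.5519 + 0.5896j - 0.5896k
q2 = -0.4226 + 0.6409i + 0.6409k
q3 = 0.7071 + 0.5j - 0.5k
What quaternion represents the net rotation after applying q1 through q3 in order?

q2 · q1 = 0.6111 - 0.7316i + 0.1287j + 0.2733k
q3 · q2 · q1 = 0.5044 - 0.3163i + 0.7624j + 0.2535k
0.5044 - 0.3163i + 0.7624j + 0.2535k


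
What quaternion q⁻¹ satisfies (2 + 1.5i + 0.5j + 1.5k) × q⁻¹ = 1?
0.2286 - 0.1714i - 0.0571j - 0.1714k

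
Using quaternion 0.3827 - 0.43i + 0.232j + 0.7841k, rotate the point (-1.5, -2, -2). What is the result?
(3.099, -0.788, 0.163)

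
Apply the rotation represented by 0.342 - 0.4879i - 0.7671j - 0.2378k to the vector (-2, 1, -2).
(2.076, -2.158, -0.176)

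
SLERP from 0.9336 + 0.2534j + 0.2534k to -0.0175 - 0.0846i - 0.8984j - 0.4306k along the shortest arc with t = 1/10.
0.8865 + 0.0109i + 0.3559j + 0.2956k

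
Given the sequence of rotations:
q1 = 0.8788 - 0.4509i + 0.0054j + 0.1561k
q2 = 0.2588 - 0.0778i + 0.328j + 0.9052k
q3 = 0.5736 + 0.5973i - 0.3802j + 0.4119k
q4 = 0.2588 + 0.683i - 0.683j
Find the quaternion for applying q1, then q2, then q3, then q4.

q2 · q1 = 0.0493 - 0.1388i - 0.1064j + 0.9834k
q3 · q2 · q1 = -0.3343 - 0.3802i - 0.7243j + 0.4681k
q4 · q3 · q2 · q1 = -0.3215 - 0.6464i - 0.2788j - 0.6332k
-0.3215 - 0.6464i - 0.2788j - 0.6332k


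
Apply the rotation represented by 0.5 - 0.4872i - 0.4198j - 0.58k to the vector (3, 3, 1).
(3.037, 0.019, 3.127)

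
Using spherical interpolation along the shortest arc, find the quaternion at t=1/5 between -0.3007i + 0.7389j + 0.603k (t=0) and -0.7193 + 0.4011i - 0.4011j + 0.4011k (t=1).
0.2012 - 0.3865i + 0.7863j + 0.438k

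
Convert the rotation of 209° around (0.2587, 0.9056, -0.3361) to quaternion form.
-0.2504 + 0.2505i + 0.8768j - 0.3254k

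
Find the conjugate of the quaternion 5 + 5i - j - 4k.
5 - 5i + j + 4k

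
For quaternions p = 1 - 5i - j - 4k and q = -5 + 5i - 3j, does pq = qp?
No: pq = 17 + 18i - 18j + 40k ≠ 17 + 42i + 22j = qp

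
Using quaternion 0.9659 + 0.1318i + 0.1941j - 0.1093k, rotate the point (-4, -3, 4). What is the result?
(-3.005, -3.372, 4.538)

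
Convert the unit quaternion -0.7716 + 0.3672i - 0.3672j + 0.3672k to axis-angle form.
axis = (√3/3, -√3/3, √3/3), θ = 281°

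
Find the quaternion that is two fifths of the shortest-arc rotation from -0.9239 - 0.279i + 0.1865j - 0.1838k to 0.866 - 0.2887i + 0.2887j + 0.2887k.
-0.9685 - 0.0529i - 0.0063j - 0.2434k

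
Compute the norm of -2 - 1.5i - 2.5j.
3.536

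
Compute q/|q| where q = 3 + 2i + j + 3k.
0.6255 + 0.417i + 0.2085j + 0.6255k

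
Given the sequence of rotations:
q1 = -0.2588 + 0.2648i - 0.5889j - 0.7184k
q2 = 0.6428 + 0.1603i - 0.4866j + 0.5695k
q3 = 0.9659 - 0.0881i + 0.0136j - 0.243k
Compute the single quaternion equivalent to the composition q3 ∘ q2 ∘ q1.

q2 · q1 = -0.0862 + 0.8137i + 0.0134j - 0.5747k
q3 · q2 · q1 = -0.1514 + 0.789i - 0.2366j - 0.5464k
-0.1514 + 0.789i - 0.2366j - 0.5464k


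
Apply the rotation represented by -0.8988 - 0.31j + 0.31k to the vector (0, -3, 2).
(-0.557, -2.808, 2.192)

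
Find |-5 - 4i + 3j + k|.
√51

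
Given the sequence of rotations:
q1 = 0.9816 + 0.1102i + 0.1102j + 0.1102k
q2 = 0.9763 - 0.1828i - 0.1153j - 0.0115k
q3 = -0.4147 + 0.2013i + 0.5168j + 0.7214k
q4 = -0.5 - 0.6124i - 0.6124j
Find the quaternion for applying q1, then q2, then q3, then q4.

q2 · q1 = 0.9925 - 0.0833i + 0.0133j + 0.0889k
q3 · q2 · q1 = -0.4658 + 0.2707i + 0.4294j + 0.7248k
q4 · q3 · q2 · q1 = 0.6616 - 0.294i + 0.5144j - 0.4596k
0.6616 - 0.294i + 0.5144j - 0.4596k


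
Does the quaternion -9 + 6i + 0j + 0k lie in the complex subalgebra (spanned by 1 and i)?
Yes. The quaternion -9 + 6i has j- and k-coefficients y = z = 0, so it lies in the complex subalgebra spanned by 1 and i.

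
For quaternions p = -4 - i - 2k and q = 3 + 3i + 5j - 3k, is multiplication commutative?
No: pq = -15 - 5i - 29j + k ≠ -15 - 25i - 11j + 11k = qp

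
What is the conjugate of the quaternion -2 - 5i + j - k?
-2 + 5i - j + k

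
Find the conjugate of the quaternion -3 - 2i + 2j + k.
-3 + 2i - 2j - k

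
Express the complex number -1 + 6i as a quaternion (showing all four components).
-1 + 6i + 0j + 0k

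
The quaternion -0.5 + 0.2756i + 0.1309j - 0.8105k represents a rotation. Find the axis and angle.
axis = (0.3182, 0.1512, -0.9359), θ = 4π/3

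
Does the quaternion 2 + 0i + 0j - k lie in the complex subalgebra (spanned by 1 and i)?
No. The quaternion 2 - k has j-coefficient y = 0 and k-coefficient z = -1, not both zero, so it does not lie in the complex subalgebra spanned by 1 and i.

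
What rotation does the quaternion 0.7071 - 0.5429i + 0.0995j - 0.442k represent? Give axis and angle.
axis = (-0.7678, 0.1407, -0.6251), θ = π/2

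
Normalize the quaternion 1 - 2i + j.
0.4082 - 0.8165i + 0.4082j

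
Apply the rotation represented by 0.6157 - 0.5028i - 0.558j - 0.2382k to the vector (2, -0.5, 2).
(-0.795, 2.115, 1.773)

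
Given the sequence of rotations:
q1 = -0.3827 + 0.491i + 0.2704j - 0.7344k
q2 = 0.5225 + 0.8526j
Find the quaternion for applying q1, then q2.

q2 · q1 = -0.4305 - 0.3696i - 0.185j - 0.8024k
-0.4305 - 0.3696i - 0.185j - 0.8024k


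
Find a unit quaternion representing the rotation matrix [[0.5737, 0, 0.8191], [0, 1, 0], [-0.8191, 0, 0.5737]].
0.887 + 0.4617j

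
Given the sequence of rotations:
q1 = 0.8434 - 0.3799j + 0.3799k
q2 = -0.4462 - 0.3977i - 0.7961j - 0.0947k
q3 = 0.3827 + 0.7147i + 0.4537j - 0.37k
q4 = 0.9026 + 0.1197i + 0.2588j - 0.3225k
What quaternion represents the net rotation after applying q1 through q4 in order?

q2 · q1 = -0.6428 - 0.6738i - 0.3508j - 0.0983k
q3 · q2 · q1 = 0.3584 - 0.8917i - 0.1063j + 0.2552k
q4 · q3 · q2 · q1 = 0.54 - 0.7302i + 0.2538j + 0.3328k
0.54 - 0.7302i + 0.2538j + 0.3328k


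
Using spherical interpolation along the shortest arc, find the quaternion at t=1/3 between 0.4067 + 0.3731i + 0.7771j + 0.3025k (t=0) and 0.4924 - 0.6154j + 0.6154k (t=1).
0.1065 + 0.3124i + 0.9431j - 0.0392k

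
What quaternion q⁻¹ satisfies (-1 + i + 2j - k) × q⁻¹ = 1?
-0.1429 - 0.1429i - 0.2857j + 0.1429k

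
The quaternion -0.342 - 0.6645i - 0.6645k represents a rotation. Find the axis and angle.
axis = (-√2/2, 0, -√2/2), θ = 220°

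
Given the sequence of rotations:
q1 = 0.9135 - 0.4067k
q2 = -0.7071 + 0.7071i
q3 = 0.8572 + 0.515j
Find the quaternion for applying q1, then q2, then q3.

q2 · q1 = -0.6459 + 0.6459i + 0.2876j + 0.2876k
q3 · q2 · q1 = -0.7018 + 0.7018i - 0.0861j - 0.0861k
-0.7018 + 0.7018i - 0.0861j - 0.0861k


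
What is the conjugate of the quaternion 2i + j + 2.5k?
-2i - j - 2.5k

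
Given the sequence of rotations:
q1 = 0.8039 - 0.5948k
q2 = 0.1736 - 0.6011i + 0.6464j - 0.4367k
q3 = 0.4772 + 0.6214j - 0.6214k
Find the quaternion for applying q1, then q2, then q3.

q2 · q1 = -0.1202 - 0.8677i + 0.1621j - 0.4543k
q3 · q2 · q1 = -0.4404 - 0.5956i + 0.5419j + 0.3971k
-0.4404 - 0.5956i + 0.5419j + 0.3971k


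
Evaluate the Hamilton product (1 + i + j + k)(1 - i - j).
3 + i - j + k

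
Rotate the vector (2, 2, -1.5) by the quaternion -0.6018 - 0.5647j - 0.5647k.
(-2.93, 1.127, -0.627)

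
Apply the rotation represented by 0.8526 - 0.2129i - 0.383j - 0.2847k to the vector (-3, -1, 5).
(-4.941, 3.126, 0.902)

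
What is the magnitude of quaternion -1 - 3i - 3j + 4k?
√35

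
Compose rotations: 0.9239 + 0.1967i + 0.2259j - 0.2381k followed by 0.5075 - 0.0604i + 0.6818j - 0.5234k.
0.2021 - 0.0001i + 0.6272j - 0.7522k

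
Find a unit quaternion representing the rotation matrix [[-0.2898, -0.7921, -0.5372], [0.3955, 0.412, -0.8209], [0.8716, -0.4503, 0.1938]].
0.5736 + 0.1615i - 0.614j + 0.5176k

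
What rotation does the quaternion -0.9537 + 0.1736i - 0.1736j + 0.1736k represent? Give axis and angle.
axis = (√3/3, -√3/3, √3/3), θ = 325°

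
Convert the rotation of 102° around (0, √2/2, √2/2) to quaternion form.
0.6293 + 0.5495j + 0.5495k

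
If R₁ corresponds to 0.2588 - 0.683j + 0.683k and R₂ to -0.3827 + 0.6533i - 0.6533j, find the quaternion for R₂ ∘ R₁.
-0.5452 - 0.2771i - 0.3539j - 0.7076k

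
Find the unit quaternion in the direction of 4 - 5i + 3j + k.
0.5601 - 0.7001i + 0.4201j + 0.14k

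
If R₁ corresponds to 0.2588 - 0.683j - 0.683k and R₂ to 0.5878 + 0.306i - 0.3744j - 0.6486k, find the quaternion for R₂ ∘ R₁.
-0.5466 - 0.1081i - 0.2894j - 0.7783k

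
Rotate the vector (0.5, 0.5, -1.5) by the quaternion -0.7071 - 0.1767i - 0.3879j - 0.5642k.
(-1.421, 0.336, -0.786)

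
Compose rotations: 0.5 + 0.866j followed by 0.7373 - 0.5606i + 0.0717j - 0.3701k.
0.3066 + 0.0402i + 0.6744j - 0.6705k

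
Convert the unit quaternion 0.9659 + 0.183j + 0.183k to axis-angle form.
axis = (0, √2/2, √2/2), θ = π/6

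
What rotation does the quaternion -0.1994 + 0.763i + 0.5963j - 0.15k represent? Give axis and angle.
axis = (0.7786, 0.6085, -0.1531), θ = 203°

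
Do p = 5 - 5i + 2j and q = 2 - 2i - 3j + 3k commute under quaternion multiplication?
No: pq = 6 - 14i + 4j + 34k ≠ 6 - 26i - 26j - 4k = qp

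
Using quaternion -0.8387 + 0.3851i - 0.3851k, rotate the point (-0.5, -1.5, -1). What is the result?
(0.914, -1.579, 0.414)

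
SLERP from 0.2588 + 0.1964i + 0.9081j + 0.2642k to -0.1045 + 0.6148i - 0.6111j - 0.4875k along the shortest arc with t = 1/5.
0.2431 + 0.0239i + 0.9095j + 0.3363k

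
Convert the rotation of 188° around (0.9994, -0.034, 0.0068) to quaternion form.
-0.0698 + 0.997i - 0.0339j + 0.0068k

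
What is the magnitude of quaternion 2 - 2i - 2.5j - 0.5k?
3.808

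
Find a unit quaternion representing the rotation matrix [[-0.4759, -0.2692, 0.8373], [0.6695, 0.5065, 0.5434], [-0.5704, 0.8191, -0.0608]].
0.4924 + 0.14i + 0.7147j + 0.4766k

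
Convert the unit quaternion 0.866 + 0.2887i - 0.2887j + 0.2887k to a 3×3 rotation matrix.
[[0.6666, -0.6667, -0.3333], [0.3333, 0.6666, -0.6667], [0.6667, 0.3333, 0.6666]]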